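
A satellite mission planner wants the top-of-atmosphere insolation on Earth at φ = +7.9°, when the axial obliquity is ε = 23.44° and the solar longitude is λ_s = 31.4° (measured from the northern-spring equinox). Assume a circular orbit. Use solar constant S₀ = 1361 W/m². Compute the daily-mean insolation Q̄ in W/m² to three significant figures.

Q̄ ≈ 439 W/m²

Solar declination: sin δ = sin ε · sin λ_s = sin 23.44° × sin 31.4° = 0.20725, so δ = +11.961°.
cos H₀ = −tan(+7.9°) tan(+11.961°) = -0.0294, H₀ = 1.6002 rad.
Bracket: H₀ sin φ sin δ + cos φ cos δ sin H₀ = 1.6002×0.13744×0.20725 + 0.99051×0.97829×0.99957 = 0.045581 + 0.968589 = 1.014170.
Q̄ = (S₀/π) × [bracket] = (1361/π) × 1.014170 = 439.4 W/m².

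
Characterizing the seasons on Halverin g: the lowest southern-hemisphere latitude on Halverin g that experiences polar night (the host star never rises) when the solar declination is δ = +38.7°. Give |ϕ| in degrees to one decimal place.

|ϕ| = 51.3°

Polar night requires cos h₀ = −tan ϕ tan δ ≥ 1, i.e. tan ϕ tan δ ≤ −1.
The boundary is |tan ϕ| · |tan δ| = 1, so |ϕ| = 90° − |δ| = 90° − 38.7° = 51.3° in the southern hemisphere.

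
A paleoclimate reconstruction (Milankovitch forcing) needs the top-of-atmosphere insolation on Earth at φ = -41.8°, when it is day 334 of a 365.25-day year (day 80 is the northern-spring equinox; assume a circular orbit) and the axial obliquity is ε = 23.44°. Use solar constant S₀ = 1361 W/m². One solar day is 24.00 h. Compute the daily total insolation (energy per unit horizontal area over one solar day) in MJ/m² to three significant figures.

42.3 MJ/m²

Solar longitude: λ_s = 360° × (334 − 80)/365.25 = 250.349°.
sin δ = sin 23.44° × sin 250.349° = -0.37462, so δ = -22.001°.
cos H₀ = −tan(-41.8°) tan(-22.001°) = -0.3613, H₀ = 1.9404 rad.
Bracket: H₀ sin φ sin δ + cos φ cos δ sin H₀ = 1.9404×-0.66653×-0.37462 + 0.74548×0.92718×0.93247 = 0.484509 + 0.644518 = 1.129027.
Q̄ = (S₀/π) × [bracket] = (1361/π) × 1.129027 = 489.12 W/m².
Daily total = Q̄ × 24.00 h × 3600 s/h = 489.12 × 24.00 × 3600 / 10⁶ = 42.26 MJ/m².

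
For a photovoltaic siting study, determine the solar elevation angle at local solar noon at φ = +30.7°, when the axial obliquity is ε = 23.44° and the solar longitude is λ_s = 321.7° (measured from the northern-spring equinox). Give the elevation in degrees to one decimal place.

45.0°

Solar declination: sin δ = sin ε · sin λ_s = sin 23.44° × sin 321.7° = -0.24654, so δ = -14.273°.
At local noon the hour angle is zero, so the zenith angle equals |φ − δ| = |+30.7° − (-14.273°)| = 44.973°.
Elevation = 90° − 44.973° = 45.0°.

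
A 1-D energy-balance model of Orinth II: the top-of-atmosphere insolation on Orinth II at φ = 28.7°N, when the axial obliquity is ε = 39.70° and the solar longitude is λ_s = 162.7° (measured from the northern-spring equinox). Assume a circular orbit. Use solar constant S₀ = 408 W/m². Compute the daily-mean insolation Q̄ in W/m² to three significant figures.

Q̄ ≈ 131 W/m²

Solar declination: sin δ = sin ε · sin λ_s = sin 39.70° × sin 162.7° = 0.18995, so δ = +10.950°.
cos H₀ = −tan(+28.7°) tan(+10.950°) = -0.1059, H₀ = 1.6769 rad.
Bracket: H₀ sin φ sin δ + cos φ cos δ sin H₀ = 1.6769×0.48022×0.18995 + 0.87715×0.98179×0.99437 = 0.152963 + 0.856329 = 1.009292.
Q̄ = (S₀/π) × [bracket] = (408/π) × 1.009292 = 131.1 W/m².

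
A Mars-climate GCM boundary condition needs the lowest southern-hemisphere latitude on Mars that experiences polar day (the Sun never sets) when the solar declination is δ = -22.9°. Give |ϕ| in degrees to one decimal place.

Polar day requires cos h₀ = −tan ϕ tan δ ≤ −1, i.e. tan ϕ tan δ ≥ 1.
The boundary is |tan ϕ| · |tan δ| = 1, so |ϕ| = 90° − |δ| = 90° − 22.9° = 67.1° in the southern hemisphere.

|ϕ| = 67.1°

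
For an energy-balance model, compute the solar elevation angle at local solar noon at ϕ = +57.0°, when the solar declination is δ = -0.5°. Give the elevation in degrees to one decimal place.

32.5°

At local noon the hour angle is zero, so the zenith angle equals |ϕ − δ| = |+57.0° − (-0.500°)| = 57.500°.
Elevation = 90° − 57.500° = 32.5°.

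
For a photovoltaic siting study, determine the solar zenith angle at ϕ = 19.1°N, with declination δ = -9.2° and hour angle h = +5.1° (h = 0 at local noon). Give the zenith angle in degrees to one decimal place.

θ_z = 28.7°

cos θ_z = sin ϕ sin δ + cos ϕ cos δ cos h = -0.052316 + 0.929100 = 0.876784.
θ_z = arccos(0.876784) = 28.7°.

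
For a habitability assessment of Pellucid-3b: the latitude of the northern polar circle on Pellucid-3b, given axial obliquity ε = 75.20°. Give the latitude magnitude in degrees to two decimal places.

The polar circle is the lowest latitude that experiences at least one full rotation of continuous daylight at the northern-summer solstice; it lies at |ϕ| = 90° − ε = 90° − 75.20° = 14.80°.

14.80°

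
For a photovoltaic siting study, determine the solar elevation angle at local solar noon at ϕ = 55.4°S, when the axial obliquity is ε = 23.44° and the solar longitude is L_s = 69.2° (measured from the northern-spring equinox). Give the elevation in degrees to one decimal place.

Solar declination: sin δ = sin ε · sin L_s = sin 23.44° × sin 69.2° = 0.37186, so δ = +21.831°.
At local noon the hour angle is zero, so the zenith angle equals |ϕ − δ| = |-55.4° − (+21.831°)| = 77.231°.
Elevation = 90° − 77.231° = 12.8°.

12.8°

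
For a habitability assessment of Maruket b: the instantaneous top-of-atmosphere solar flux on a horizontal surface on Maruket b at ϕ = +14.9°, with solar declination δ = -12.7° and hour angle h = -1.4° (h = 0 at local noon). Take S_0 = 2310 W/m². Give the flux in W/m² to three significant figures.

cos θ_z = sin ϕ sin δ + cos ϕ cos δ cos h = -0.056530 + 0.942452 = 0.885922.
Flux = S_0 · cos θ_z = 2310 × 0.885922 = 2046 W/m².

2.05e+03 W/m²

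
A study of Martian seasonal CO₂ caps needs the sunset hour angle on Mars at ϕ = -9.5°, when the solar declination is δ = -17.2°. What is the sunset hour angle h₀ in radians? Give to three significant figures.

h₀ = 1.62 rad

cos h₀ = −tan ϕ · tan δ = −tan(-9.5°) × tan(-17.200°) = -0.0518, so h₀ = 1.6226 rad = 92.97°.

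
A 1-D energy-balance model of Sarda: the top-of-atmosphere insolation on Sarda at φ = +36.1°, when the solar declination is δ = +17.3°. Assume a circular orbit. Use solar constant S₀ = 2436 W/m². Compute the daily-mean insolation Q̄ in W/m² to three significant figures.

Q̄ ≈ 827 W/m²

cos H₀ = −tan(+36.1°) tan(+17.300°) = -0.2271, H₀ = 1.7999 rad.
Bracket: H₀ sin φ sin δ + cos φ cos δ sin H₀ = 1.7999×0.58920×0.29737 + 0.80799×0.95476×0.97387 = 0.315361 + 0.751279 = 1.066640.
Q̄ = (S₀/π) × [bracket] = (2436/π) × 1.066640 = 827.1 W/m².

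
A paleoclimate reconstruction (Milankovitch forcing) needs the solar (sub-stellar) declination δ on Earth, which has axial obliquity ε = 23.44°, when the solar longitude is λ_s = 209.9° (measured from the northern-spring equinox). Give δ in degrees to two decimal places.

δ = -11.44°

sin δ = sin ε · sin λ_s = sin 23.44° × sin 209.9° = -0.198293.
δ = arcsin(-0.198293) = -11.44°.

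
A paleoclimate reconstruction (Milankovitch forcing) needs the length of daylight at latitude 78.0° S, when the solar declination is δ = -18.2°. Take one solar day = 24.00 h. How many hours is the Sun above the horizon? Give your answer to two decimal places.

Sunrise equation: cos h₀ = −tan ϕ · tan δ = -1.5468 ≤ −1, so the Sun never sets (polar day) and h₀ = π.
Daylight = 2h₀/(2π) × 24.00 h = (3.1416/π) × 24.00 = 24.00 h.

24.00 h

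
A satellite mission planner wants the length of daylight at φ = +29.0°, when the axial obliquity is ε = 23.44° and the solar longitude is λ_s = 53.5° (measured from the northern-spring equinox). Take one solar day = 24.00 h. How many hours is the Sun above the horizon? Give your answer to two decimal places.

Solar declination: sin δ = sin ε · sin λ_s = sin 23.44° × sin 53.5° = 0.31977, so δ = +18.649°.
cos H₀ = −tan φ · tan δ = −tan(+29.0°) × tan(+18.649°) = -0.1871, so H₀ = 1.7590 rad = 100.78°.
Daylight = 2H₀/(2π) × 24.00 h = (1.7590/π) × 24.00 = 13.44 h.

13.44 h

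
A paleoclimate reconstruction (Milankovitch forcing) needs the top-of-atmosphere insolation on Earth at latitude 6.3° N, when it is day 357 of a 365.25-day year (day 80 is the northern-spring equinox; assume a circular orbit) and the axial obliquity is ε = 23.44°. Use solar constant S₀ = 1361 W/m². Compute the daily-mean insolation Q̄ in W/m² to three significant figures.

Solar longitude: λ_s = 360° × (357 − 80)/365.25 = 273.018°.
sin δ = sin 23.44° × sin 273.018° = -0.39724, so δ = -23.406°.
cos H₀ = −tan(+6.3°) tan(-23.406°) = 0.0478, H₀ = 1.5230 rad.
Bracket: H₀ sin φ sin δ + cos φ cos δ sin H₀ = 1.5230×0.10973×-0.39724 + 0.99396×0.91772×0.99886 = -0.066386 + 0.911137 = 0.844751.
Q̄ = (S₀/π) × [bracket] = (1361/π) × 0.844751 = 366.0 W/m².

Q̄ ≈ 366 W/m²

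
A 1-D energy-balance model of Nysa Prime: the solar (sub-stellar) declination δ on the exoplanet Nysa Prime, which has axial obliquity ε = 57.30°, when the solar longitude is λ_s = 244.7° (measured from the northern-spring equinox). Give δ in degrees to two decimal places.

δ = -49.53°

sin δ = sin ε · sin λ_s = sin 57.30° × sin 244.7° = -0.760795.
δ = arcsin(-0.760795) = -49.53°.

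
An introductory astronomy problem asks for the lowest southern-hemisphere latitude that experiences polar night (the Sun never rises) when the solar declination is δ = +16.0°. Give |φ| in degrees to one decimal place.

Polar night requires cos H₀ = −tan φ tan δ ≥ 1, i.e. tan φ tan δ ≤ −1.
The boundary is |tan φ| · |tan δ| = 1, so |φ| = 90° − |δ| = 90° − 16.0° = 74.0° in the southern hemisphere.

|φ| = 74.0°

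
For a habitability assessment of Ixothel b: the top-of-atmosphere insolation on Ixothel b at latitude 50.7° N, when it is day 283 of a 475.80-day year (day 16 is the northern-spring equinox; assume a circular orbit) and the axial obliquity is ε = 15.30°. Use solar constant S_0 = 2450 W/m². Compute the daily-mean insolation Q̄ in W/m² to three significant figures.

Solar longitude: L_s = 360° × (283 − 16)/475.80 = 202.018°.
sin δ = sin 15.30° × sin 202.018° = -0.09892, so δ = -5.677°.
cos h₀ = −tan(+50.7°) tan(-5.677°) = 0.1215, h₀ = 1.4490 rad.
Bracket: h₀ sin ϕ sin δ + cos ϕ cos δ sin h₀ = 1.4490×0.77384×-0.09892 + 0.63338×0.99509×0.99260 = -0.110918 + 0.625606 = 0.514688.
Q̄ = (S_0/π) × [bracket] = (2450/π) × 0.514688 = 401.4 W/m².

Q̄ ≈ 401 W/m²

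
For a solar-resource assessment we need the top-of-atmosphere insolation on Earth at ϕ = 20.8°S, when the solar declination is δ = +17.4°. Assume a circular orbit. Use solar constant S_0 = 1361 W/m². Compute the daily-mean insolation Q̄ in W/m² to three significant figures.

cos h₀ = −tan(-20.8°) tan(+17.400°) = 0.1190, h₀ = 1.4515 rad.
Bracket: h₀ sin ϕ sin δ + cos ϕ cos δ sin h₀ = 1.4515×-0.35511×0.29904 + 0.93483×0.95424×0.99289 = -0.154138 + 0.885710 = 0.731572.
Q̄ = (S_0/π) × [bracket] = (1361/π) × 0.731572 = 316.9 W/m².

Q̄ ≈ 317 W/m²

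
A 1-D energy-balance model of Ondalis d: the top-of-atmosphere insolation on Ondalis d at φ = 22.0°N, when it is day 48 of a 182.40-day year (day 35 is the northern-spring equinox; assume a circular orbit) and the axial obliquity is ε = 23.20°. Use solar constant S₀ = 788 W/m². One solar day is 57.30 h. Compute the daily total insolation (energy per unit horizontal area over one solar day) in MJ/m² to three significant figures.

52.6 MJ/m²

Solar longitude: λ_s = 360° × (48 − 35)/182.40 = 25.658°.
sin δ = sin 23.20° × sin 25.658° = 0.17058, so δ = +9.821°.
cos H₀ = −tan(+22.0°) tan(+9.821°) = -0.0699, H₀ = 1.6408 rad.
Bracket: H₀ sin φ sin δ + cos φ cos δ sin H₀ = 1.6408×0.37461×0.17058 + 0.92718×0.98534×0.99755 = 0.104849 + 0.911349 = 1.016198.
Q̄ = (S₀/π) × [bracket] = (788/π) × 1.016198 = 254.89 W/m².
Daily total = Q̄ × 57.30 h × 3600 s/h = 254.89 × 57.30 × 3600 / 10⁶ = 52.58 MJ/m².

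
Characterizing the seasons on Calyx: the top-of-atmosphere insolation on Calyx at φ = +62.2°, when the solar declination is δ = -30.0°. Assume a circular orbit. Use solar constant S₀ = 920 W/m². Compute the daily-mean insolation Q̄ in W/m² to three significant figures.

Q̄ ≈ 0.00 W/m²

cos H₀ = −tan(+62.2°) tan(-30.000°) = 1.0950 ≥ 1 ⇒ polar night, H₀ = 0 and Q̄ = 0.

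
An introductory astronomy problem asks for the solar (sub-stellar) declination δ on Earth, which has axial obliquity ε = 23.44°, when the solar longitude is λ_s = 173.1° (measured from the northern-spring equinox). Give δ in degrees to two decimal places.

δ = +2.74°

sin δ = sin ε · sin λ_s = sin 23.44° × sin 173.1° = 0.047789.
δ = arcsin(0.047789) = +2.74°.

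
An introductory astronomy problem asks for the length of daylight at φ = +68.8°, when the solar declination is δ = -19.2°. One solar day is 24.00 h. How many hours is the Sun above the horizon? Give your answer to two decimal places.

3.48 h

cos H₀ = −tan φ · tan δ = −tan(+68.8°) × tan(-19.200°) = 0.8978, so H₀ = 0.4560 rad = 26.13°.
Daylight = 2H₀/(2π) × 24.00 h = (0.4560/π) × 24.00 = 3.48 h.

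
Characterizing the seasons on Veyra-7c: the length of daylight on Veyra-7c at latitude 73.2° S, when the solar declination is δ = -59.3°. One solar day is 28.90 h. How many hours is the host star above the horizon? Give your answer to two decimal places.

Sunrise equation: cos H₀ = −tan φ · tan δ = -5.5783 ≤ −1, so the host star never sets (polar day) and H₀ = π.
Daylight = 2H₀/(2π) × 28.90 h = (3.1416/π) × 28.90 = 28.90 h.

28.90 h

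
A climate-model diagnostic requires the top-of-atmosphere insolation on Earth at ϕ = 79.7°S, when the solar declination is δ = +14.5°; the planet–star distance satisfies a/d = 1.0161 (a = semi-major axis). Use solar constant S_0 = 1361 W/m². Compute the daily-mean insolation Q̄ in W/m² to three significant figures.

cos h₀ = −tan(-79.7°) tan(+14.500°) = 1.4231 ≥ 1 ⇒ polar night, h₀ = 0 and Q̄ = 0.
Inverse-square distance factor (a/d)² = 1.0161² = 1.032459.

Q̄ ≈ 0.00 W/m²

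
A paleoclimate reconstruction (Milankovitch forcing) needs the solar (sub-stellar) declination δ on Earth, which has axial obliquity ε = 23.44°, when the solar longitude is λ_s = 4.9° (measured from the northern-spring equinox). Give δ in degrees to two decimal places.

sin δ = sin ε · sin λ_s = sin 23.44° × sin 4.9° = 0.033978.
δ = arcsin(0.033978) = +1.95°.

δ = +1.95°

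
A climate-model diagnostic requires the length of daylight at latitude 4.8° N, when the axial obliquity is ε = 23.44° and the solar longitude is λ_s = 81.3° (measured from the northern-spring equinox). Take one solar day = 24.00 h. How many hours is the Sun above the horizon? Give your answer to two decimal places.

Solar declination: sin δ = sin ε · sin λ_s = sin 23.44° × sin 81.3° = 0.39321, so δ = +23.154°.
cos H₀ = −tan φ · tan δ = −tan(+4.8°) × tan(+23.154°) = -0.0359, so H₀ = 1.6067 rad = 92.06°.
Daylight = 2H₀/(2π) × 24.00 h = (1.6067/π) × 24.00 = 12.27 h.

12.27 h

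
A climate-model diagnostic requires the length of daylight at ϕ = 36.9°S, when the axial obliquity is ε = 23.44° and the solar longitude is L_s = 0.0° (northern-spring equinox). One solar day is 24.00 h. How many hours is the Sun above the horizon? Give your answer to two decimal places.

12.00 h

Solar declination: sin δ = sin ε · sin L_s = sin 23.44° × sin 0.0° = 0.00000, so δ = +0.000°.
cos h₀ = −tan ϕ · tan δ = −tan(-36.9°) × tan(+0.000°) = 0.0000, so h₀ = 1.5708 rad = 90.00°.
Daylight = 2h₀/(2π) × 24.00 h = (1.5708/π) × 24.00 = 12.00 h.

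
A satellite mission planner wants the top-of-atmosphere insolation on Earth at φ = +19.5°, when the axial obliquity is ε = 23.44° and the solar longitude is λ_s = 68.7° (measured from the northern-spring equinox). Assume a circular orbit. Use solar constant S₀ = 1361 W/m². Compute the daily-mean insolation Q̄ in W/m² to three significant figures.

Solar declination: sin δ = sin ε · sin λ_s = sin 23.44° × sin 68.7° = 0.37062, so δ = +21.754°.
cos H₀ = −tan(+19.5°) tan(+21.754°) = -0.1413, H₀ = 1.7126 rad.
Bracket: H₀ sin φ sin δ + cos φ cos δ sin H₀ = 1.7126×0.33381×0.37062 + 0.94264×0.92879×0.98997 = 0.211877 + 0.866733 = 1.078610.
Q̄ = (S₀/π) × [bracket] = (1361/π) × 1.078610 = 467.3 W/m².

Q̄ ≈ 467 W/m²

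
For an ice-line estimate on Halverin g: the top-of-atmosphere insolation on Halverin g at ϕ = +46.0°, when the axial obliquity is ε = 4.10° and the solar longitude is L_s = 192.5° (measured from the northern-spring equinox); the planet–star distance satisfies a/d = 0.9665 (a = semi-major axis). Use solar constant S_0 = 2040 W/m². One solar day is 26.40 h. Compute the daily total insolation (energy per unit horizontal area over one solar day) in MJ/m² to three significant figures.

39.0 MJ/m²

Solar declination: sin δ = sin ε · sin L_s = sin 4.10° × sin 192.5° = -0.01547, so δ = -0.887°.
cos h₀ = −tan(+46.0°) tan(-0.887°) = 0.0160, h₀ = 1.5548 rad.
Bracket: h₀ sin ϕ sin δ + cos ϕ cos δ sin h₀ = 1.5548×0.71934×-0.01547 + 0.69466×0.99988×0.99987 = -0.017302 + 0.694486 = 0.677184.
Inverse-square distance factor (a/d)² = 0.9665² = 0.934122.
Q̄ = (S_0/π) × 0.934122 × [bracket] = (2040/π) × 0.934122 × 0.677184 = 410.76 W/m².
Daily total = Q̄ × 26.40 h × 3600 s/h = 410.76 × 26.40 × 3600 / 10⁶ = 39.04 MJ/m².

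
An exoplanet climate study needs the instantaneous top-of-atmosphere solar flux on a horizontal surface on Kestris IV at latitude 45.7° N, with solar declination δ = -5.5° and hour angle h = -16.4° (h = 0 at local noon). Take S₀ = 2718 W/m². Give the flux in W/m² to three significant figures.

cos θ_z = sin φ sin δ + cos φ cos δ cos h = -0.068596 + 0.666915 = 0.598319.
Flux = S₀ · cos θ_z = 2718 × 0.598319 = 1626 W/m².

1.63e+03 W/m²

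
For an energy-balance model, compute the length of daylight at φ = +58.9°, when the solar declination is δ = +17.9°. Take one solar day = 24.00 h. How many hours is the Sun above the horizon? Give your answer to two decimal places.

16.32 h

cos H₀ = −tan φ · tan δ = −tan(+58.9°) × tan(+17.900°) = -0.5354, so H₀ = 2.1358 rad = 122.37°.
Daylight = 2H₀/(2π) × 24.00 h = (2.1358/π) × 24.00 = 16.32 h.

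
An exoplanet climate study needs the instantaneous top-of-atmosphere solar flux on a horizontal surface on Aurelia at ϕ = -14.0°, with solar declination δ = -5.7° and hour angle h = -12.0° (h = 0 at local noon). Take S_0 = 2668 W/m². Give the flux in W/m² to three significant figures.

2.58e+03 W/m²

cos θ_z = sin ϕ sin δ + cos ϕ cos δ cos h = 0.024028 + 0.944400 = 0.968428.
Flux = S_0 · cos θ_z = 2668 × 0.968428 = 2584 W/m².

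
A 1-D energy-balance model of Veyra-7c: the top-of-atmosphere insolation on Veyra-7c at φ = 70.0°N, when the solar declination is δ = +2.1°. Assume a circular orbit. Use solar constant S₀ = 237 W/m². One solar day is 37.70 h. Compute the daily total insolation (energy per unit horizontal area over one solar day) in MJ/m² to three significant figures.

cos H₀ = −tan(+70.0°) tan(+2.100°) = -0.1007, H₀ = 1.6717 rad.
Bracket: H₀ sin φ sin δ + cos φ cos δ sin H₀ = 1.6717×0.93969×0.03664 + 0.34202×0.99933×0.99491 = 0.057557 + 0.340051 = 0.397608.
Q̄ = (S₀/π) × [bracket] = (237/π) × 0.397608 = 29.995 W/m².
Daily total = Q̄ × 37.70 h × 3600 s/h = 29.995 × 37.70 × 3600 / 10⁶ = 4.071 MJ/m².

4.07 MJ/m²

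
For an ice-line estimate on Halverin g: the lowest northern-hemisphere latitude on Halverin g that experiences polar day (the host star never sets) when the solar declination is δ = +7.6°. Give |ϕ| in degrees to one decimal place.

Polar day requires cos h₀ = −tan ϕ tan δ ≤ −1, i.e. tan ϕ tan δ ≥ 1.
The boundary is |tan ϕ| · |tan δ| = 1, so |ϕ| = 90° − |δ| = 90° − 7.6° = 82.4° in the northern hemisphere.

|ϕ| = 82.4°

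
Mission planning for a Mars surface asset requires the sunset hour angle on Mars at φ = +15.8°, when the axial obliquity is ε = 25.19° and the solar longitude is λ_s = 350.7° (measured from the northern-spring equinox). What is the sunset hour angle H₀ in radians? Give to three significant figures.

Solar declination: sin δ = sin ε · sin λ_s = sin 25.19° × sin 350.7° = -0.06878, so δ = -3.944°.
cos H₀ = −tan φ · tan δ = −tan(+15.8°) × tan(-3.944°) = 0.0195, so H₀ = 1.5513 rad = 88.88°.

H₀ = 1.55 rad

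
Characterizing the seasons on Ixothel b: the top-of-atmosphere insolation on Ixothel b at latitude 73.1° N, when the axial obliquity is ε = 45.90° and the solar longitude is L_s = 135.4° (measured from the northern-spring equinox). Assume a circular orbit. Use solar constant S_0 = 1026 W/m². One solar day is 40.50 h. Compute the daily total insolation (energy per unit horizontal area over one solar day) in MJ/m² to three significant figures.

Solar declination: sin δ = sin ε · sin L_s = sin 45.90° × sin 135.4° = 0.50423, so δ = +30.281°.
cos h₀ = −tan(+73.1°) tan(+30.281°) = -1.9218 ≤ −1 ⇒ polar day, h₀ = π.
Bracket: h₀ sin ϕ sin δ + cos ϕ cos δ sin h₀ = 3.1416×0.95681×0.50423 + 0.29070×0.86357×0.00000 = 1.515672 + 0.000000 = 1.515672.
Q̄ = (S_0/π) × [bracket] = (1026/π) × 1.515672 = 495.00 W/m².
Daily total = Q̄ × 40.50 h × 3600 s/h = 495.00 × 40.50 × 3600 / 10⁶ = 72.17 MJ/m².

72.2 MJ/m²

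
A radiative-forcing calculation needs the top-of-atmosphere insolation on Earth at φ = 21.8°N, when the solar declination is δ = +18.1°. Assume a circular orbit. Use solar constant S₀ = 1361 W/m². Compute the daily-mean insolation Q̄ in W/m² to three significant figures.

cos H₀ = −tan(+21.8°) tan(+18.100°) = -0.1307, H₀ = 1.7019 rad.
Bracket: H₀ sin φ sin δ + cos φ cos δ sin H₀ = 1.7019×0.37137×0.31068 + 0.92849×0.95052×0.99142 = 0.196361 + 0.874976 = 1.071337.
Q̄ = (S₀/π) × [bracket] = (1361/π) × 1.071337 = 464.1 W/m².

Q̄ ≈ 464 W/m²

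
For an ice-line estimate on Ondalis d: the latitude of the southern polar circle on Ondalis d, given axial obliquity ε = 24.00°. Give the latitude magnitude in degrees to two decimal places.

66.00°

The polar circle is the lowest latitude that experiences at least one full rotation of continuous darkness at the northern-summer solstice; it lies at |ϕ| = 90° − ε = 90° − 24.00° = 66.00°.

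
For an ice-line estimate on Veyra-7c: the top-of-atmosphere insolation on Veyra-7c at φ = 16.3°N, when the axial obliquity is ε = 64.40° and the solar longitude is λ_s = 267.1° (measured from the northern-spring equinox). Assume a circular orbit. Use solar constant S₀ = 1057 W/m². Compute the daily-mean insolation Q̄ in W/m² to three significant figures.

Q̄ ≈ 33.4 W/m²

Solar declination: sin δ = sin ε · sin λ_s = sin 64.40° × sin 267.1° = -0.90068, so δ = -64.247°.
cos H₀ = −tan(+16.3°) tan(-64.247°) = 0.6062, H₀ = 0.9196 rad.
Bracket: H₀ sin φ sin δ + cos φ cos δ sin H₀ = 0.9196×0.28067×-0.90068 + 0.95981×0.43449×0.79533 = -0.232469 + 0.331675 = 0.099206.
Q̄ = (S₀/π) × [bracket] = (1057/π) × 0.099206 = 33.38 W/m².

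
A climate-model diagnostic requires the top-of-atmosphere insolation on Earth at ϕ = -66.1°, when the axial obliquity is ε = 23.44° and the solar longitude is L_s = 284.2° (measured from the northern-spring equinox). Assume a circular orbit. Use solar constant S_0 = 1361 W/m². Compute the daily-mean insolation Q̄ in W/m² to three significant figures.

Solar declination: sin δ = sin ε · sin L_s = sin 23.44° × sin 284.2° = -0.38563, so δ = -22.683°.
cos h₀ = −tan(-66.1°) tan(-22.683°) = -0.9432, h₀ = 2.8029 rad.
Bracket: h₀ sin ϕ sin δ + cos ϕ cos δ sin h₀ = 2.8029×-0.91425×-0.38563 + 0.40514×0.92265×0.33226 = 0.988197 + 0.124200 = 1.112397.
Q̄ = (S_0/π) × [bracket] = (1361/π) × 1.112397 = 481.9 W/m².

Q̄ ≈ 482 W/m²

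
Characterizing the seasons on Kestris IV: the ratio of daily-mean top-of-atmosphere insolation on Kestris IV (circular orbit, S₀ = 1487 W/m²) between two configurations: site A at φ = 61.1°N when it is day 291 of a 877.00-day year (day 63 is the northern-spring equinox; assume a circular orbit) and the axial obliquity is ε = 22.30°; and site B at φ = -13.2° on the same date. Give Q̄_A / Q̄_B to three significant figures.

Q̄_A / Q̄_B ≈ 1.43

— Configuration A (φ=+61.1°):
Solar longitude: λ_s = 360° × (291 − 63)/877.00 = 93.592°.
sin δ = sin 22.30° × sin 93.592° = 0.37871, so δ = +22.254°.
cos H₀ = −tan(+61.1°) tan(+22.254°) = -0.7412, H₀ = 2.4057 rad.
Bracket: H₀ sin φ sin δ + cos φ cos δ sin H₀ = 2.4057×0.87546×0.37871 + 0.48328×0.92552×0.67123 = 0.797599 + 0.300231 = 1.097830.
Q̄ = (S₀/π) × [bracket] = (1487/π) × 1.097830 = 519.63 W/m².
— Configuration B (φ=-13.2°):
cos H₀ = −tan(-13.2°) tan(+22.254°) = 0.0960, H₀ = 1.4747 rad.
Bracket: H₀ sin φ sin δ + cos φ cos δ sin H₀ = 1.4747×-0.22835×0.37871 + 0.97358×0.92552×0.99538 = -0.127530 + 0.896905 = 0.769375.
Q̄ = (S₀/π) × [bracket] = (1487/π) × 0.769375 = 364.17 W/m².
Ratio Q̄_A / Q̄_B = 519.63 / 364.17 = 1.427.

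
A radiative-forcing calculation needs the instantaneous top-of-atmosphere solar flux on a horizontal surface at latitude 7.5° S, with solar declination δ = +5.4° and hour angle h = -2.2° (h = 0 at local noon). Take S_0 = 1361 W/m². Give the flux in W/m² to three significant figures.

1.33e+03 W/m²

cos θ_z = sin ϕ sin δ + cos ϕ cos δ cos h = -0.012284 + 0.986317 = 0.974033.
Flux = S_0 · cos θ_z = 1361 × 0.974033 = 1326 W/m².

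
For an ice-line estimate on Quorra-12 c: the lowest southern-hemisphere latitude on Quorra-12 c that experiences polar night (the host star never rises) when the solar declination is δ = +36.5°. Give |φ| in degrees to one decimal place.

Polar night requires cos H₀ = −tan φ tan δ ≥ 1, i.e. tan φ tan δ ≤ −1.
The boundary is |tan φ| · |tan δ| = 1, so |φ| = 90° − |δ| = 90° − 36.5° = 53.5° in the southern hemisphere.

|φ| = 53.5°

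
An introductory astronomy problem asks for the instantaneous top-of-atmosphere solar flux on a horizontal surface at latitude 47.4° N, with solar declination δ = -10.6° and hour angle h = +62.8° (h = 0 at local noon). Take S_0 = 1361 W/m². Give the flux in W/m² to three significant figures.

230 W/m²

cos θ_z = sin ϕ sin δ + cos ϕ cos δ cos h = -0.135406 + 0.304119 = 0.168713.
Flux = S_0 · cos θ_z = 1361 × 0.168713 = 229.6 W/m².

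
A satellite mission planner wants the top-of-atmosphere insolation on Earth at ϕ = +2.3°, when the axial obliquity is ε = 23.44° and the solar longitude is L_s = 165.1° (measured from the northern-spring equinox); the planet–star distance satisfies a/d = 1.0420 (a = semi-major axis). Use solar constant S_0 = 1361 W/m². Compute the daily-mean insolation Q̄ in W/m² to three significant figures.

Q̄ ≈ 471 W/m²

Solar declination: sin δ = sin ε · sin L_s = sin 23.44° × sin 165.1° = 0.10228, so δ = +5.871°.
cos h₀ = −tan(+2.3°) tan(+5.871°) = -0.0041, h₀ = 1.5749 rad.
Bracket: h₀ sin ϕ sin δ + cos ϕ cos δ sin h₀ = 1.5749×0.04013×0.10228 + 0.99919×0.99476×0.99999 = 0.006464 + 0.993944 = 1.000408.
Inverse-square distance factor (a/d)² = 1.0420² = 1.085764.
Q̄ = (S_0/π) × 1.085764 × [bracket] = (1361/π) × 1.085764 × 1.000408 = 470.6 W/m².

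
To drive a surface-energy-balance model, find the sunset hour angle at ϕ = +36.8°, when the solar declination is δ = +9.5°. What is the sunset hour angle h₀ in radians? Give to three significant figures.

h₀ = 1.70 rad

cos h₀ = −tan ϕ · tan δ = −tan(+36.8°) × tan(+9.500°) = -0.1252, so h₀ = 1.6963 rad = 97.19°.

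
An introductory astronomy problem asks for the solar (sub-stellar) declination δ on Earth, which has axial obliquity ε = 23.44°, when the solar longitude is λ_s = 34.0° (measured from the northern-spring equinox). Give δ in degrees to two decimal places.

sin δ = sin ε · sin λ_s = sin 23.44° × sin 34.0° = 0.222441.
δ = arcsin(0.222441) = +12.85°.

δ = +12.85°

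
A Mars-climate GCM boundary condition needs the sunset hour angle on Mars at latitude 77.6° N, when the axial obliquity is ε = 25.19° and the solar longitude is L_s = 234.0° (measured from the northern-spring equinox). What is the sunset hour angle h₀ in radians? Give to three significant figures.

h₀ = 0.00 rad

Solar declination: sin δ = sin ε · sin L_s = sin 25.19° × sin 234.0° = -0.34433, so δ = -20.141°.
cos h₀ = −tan ϕ · tan δ = 1.6681 ≥ 1, so the Sun never rises (polar night) and h₀ = 0.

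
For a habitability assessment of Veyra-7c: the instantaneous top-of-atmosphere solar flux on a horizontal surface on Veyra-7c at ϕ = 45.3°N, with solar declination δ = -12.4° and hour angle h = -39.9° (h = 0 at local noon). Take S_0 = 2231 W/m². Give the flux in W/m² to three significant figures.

835 W/m²

cos θ_z = sin ϕ sin δ + cos ϕ cos δ cos h = -0.152634 + 0.527032 = 0.374398.
Flux = S_0 · cos θ_z = 2231 × 0.374398 = 835.3 W/m².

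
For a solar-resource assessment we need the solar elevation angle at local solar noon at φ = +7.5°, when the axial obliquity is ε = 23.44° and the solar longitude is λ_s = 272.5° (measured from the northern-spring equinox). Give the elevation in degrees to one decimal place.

Solar declination: sin δ = sin ε · sin λ_s = sin 23.44° × sin 272.5° = -0.39741, so δ = -23.416°.
At local noon the hour angle is zero, so the zenith angle equals |φ − δ| = |+7.5° − (-23.416°)| = 30.916°.
Elevation = 90° − 30.916° = 59.1°.

59.1°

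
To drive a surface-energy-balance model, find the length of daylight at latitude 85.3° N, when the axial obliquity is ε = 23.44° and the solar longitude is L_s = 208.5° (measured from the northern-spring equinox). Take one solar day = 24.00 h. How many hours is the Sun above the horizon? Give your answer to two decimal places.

0.00 h

Solar declination: sin δ = sin ε · sin L_s = sin 23.44° × sin 208.5° = -0.18981, so δ = -10.942°.
cos h₀ = −tan ϕ · tan δ = 2.3514 ≥ 1, so the Sun never rises (polar night) and h₀ = 0.
Daylight = 2h₀/(2π) × 24.00 h = (0.0000/π) × 24.00 = 0.00 h.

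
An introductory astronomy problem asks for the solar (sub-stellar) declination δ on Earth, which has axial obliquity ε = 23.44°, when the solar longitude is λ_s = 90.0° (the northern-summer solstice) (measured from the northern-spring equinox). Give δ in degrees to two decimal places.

δ = +23.44°

sin δ = sin ε · sin λ_s = sin 23.44° × sin 90.0° = 0.397789.
δ = arcsin(0.397789) = +23.44°.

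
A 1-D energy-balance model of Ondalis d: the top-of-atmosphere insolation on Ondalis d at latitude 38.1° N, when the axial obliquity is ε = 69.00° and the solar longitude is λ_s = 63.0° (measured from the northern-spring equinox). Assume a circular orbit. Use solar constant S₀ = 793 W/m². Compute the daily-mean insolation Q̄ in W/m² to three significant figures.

Solar declination: sin δ = sin ε · sin λ_s = sin 69.00° × sin 63.0° = 0.83183, so δ = +56.287°.
cos H₀ = −tan(+38.1°) tan(+56.287°) = -1.1751 ≤ −1 ⇒ polar day, H₀ = π.
Bracket: H₀ sin φ sin δ + cos φ cos δ sin H₀ = 3.1416×0.61704×0.83183 + 0.78694×0.55504×0.00000 = 1.612497 + 0.000000 = 1.612497.
Q̄ = (S₀/π) × [bracket] = (793/π) × 1.612497 = 407.0 W/m².

Q̄ ≈ 407 W/m²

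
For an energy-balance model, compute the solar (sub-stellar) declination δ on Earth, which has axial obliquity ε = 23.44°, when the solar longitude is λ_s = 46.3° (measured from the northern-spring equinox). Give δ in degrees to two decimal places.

δ = +16.71°

sin δ = sin ε · sin λ_s = sin 23.44° × sin 46.3° = 0.287588.
δ = arcsin(0.287588) = +16.71°.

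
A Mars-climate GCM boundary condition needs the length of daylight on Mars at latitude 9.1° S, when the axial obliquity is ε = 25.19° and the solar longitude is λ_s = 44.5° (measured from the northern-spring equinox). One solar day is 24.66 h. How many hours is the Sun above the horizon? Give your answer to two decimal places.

Solar declination: sin δ = sin ε · sin λ_s = sin 25.19° × sin 44.5° = 0.29832, so δ = +17.357°.
cos H₀ = −tan φ · tan δ = −tan(-9.1°) × tan(+17.357°) = 0.0501, so H₀ = 1.5207 rad = 87.13°.
Daylight = 2H₀/(2π) × 24.66 h = (1.5207/π) × 24.66 = 11.94 h.

11.94 h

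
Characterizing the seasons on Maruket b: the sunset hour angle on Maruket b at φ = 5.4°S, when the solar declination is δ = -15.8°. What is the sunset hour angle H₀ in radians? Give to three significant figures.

cos H₀ = −tan φ · tan δ = −tan(-5.4°) × tan(-15.800°) = -0.0267, so H₀ = 1.5975 rad = 91.53°.

H₀ = 1.60 rad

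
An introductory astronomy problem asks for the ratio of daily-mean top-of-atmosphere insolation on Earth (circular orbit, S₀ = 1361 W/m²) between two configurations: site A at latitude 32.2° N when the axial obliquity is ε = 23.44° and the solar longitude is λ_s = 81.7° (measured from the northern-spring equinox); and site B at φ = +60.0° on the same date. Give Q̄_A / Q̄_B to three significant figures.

Q̄_A / Q̄_B ≈ 1.01

— Configuration A (φ=+32.2°):
Solar declination: sin δ = sin ε · sin λ_s = sin 23.44° × sin 81.7° = 0.39362, so δ = +23.180°.
cos H₀ = −tan(+32.2°) tan(+23.180°) = -0.2696, H₀ = 1.8438 rad.
Bracket: H₀ sin φ sin δ + cos φ cos δ sin H₀ = 1.8438×0.53288×0.39362 + 0.84619×0.91927×0.96296 = 0.386741 + 0.749065 = 1.135806.
Q̄ = (S₀/π) × [bracket] = (1361/π) × 1.135806 = 492.05 W/m².
— Configuration B (φ=+60.0°):
cos H₀ = −tan(+60.0°) tan(+23.180°) = -0.7416, H₀ = 2.4063 rad.
Bracket: H₀ sin φ sin δ + cos φ cos δ sin H₀ = 2.4063×0.86603×0.39362 + 0.50000×0.91927×0.67079 = 0.820276 + 0.308319 = 1.128595.
Q̄ = (S₀/π) × [bracket] = (1361/π) × 1.128595 = 488.93 W/m².
Ratio Q̄_A / Q̄_B = 492.05 / 488.93 = 1.006.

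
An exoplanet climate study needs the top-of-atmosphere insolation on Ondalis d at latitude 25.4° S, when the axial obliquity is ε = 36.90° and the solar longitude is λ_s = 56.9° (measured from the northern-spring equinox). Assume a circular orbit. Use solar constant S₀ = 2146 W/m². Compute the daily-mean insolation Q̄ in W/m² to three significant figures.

Solar declination: sin δ = sin ε · sin λ_s = sin 36.90° × sin 56.9° = 0.50298, so δ = +30.198°.
cos H₀ = −tan(-25.4°) tan(+30.198°) = 0.2763, H₀ = 1.2908 rad.
Bracket: H₀ sin φ sin δ + cos φ cos δ sin H₀ = 1.2908×-0.42894×0.50298 + 0.90334×0.86430×0.96106 = -0.278488 + 0.750354 = 0.471866.
Q̄ = (S₀/π) × [bracket] = (2146/π) × 0.471866 = 322.3 W/m².

Q̄ ≈ 322 W/m²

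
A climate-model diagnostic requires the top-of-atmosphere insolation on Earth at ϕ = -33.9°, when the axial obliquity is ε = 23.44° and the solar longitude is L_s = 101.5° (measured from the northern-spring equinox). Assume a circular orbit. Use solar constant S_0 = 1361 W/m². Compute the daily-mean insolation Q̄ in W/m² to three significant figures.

Solar declination: sin δ = sin ε · sin L_s = sin 23.44° × sin 101.5° = 0.38980, so δ = +22.942°.
cos h₀ = −tan(-33.9°) tan(+22.942°) = 0.2844, h₀ = 1.2824 rad.
Bracket: h₀ sin ϕ sin δ + cos ϕ cos δ sin h₀ = 1.2824×-0.55775×0.38980 + 0.83001×0.92090×0.95870 = -0.278808 + 0.732788 = 0.453980.
Q̄ = (S_0/π) × [bracket] = (1361/π) × 0.453980 = 196.7 W/m².

Q̄ ≈ 197 W/m²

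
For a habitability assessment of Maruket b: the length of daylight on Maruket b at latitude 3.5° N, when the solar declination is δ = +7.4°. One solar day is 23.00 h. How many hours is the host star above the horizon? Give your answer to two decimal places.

11.56 h

cos H₀ = −tan φ · tan δ = −tan(+3.5°) × tan(+7.400°) = -0.0079, so H₀ = 1.5787 rad = 90.46°.
Daylight = 2H₀/(2π) × 23.00 h = (1.5787/π) × 23.00 = 11.56 h.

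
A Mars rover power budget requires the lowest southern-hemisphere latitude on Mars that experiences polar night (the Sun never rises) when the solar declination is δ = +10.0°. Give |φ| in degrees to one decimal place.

Polar night requires cos H₀ = −tan φ tan δ ≥ 1, i.e. tan φ tan δ ≤ −1.
The boundary is |tan φ| · |tan δ| = 1, so |φ| = 90° − |δ| = 90° − 10.0° = 80.0° in the southern hemisphere.

|φ| = 80.0°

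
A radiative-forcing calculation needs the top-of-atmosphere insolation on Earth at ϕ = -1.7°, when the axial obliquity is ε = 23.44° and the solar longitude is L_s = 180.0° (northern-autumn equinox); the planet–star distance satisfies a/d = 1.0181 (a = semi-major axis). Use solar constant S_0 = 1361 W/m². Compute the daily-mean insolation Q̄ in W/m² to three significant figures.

Solar declination: sin δ = sin ε · sin L_s = sin 23.44° × sin 180.0° = 0.00000, so δ = +0.000°.
cos h₀ = −tan(-1.7°) tan(+0.000°) = 0.0000, h₀ = 1.5708 rad.
Bracket: h₀ sin ϕ sin δ + cos ϕ cos δ sin h₀ = 1.5708×-0.02967×0.00000 + 0.99956×1.00000×1.00000 = -0.000000 + 0.999560 = 0.999560.
Inverse-square distance factor (a/d)² = 1.0181² = 1.036528.
Q̄ = (S_0/π) × 1.036528 × [bracket] = (1361/π) × 1.036528 × 0.999560 = 448.8 W/m².

Q̄ ≈ 449 W/m²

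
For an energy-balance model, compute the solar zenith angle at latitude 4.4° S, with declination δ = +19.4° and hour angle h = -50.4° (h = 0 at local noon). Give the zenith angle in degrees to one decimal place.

cos θ_z = sin φ sin δ + cos φ cos δ cos h = -0.025483 + 0.599461 = 0.573978.
θ_z = arccos(0.573978) = 55.0°.

θ_z = 55.0°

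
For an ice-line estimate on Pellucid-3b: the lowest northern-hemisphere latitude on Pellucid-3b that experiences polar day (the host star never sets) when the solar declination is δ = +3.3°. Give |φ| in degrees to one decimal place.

|φ| = 86.7°

Polar day requires cos H₀ = −tan φ tan δ ≤ −1, i.e. tan φ tan δ ≥ 1.
The boundary is |tan φ| · |tan δ| = 1, so |φ| = 90° − |δ| = 90° − 3.3° = 86.7° in the northern hemisphere.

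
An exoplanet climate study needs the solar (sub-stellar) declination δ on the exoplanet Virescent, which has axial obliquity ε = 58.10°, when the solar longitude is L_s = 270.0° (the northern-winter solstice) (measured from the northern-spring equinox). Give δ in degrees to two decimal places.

δ = -58.10°

sin δ = sin ε · sin L_s = sin 58.10° × sin 270.0° = -0.848972.
δ = arcsin(-0.848972) = -58.10°.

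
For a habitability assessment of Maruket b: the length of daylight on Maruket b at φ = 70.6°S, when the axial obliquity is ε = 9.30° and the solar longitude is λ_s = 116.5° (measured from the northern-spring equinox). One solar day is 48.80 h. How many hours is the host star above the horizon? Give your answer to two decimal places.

Solar declination: sin δ = sin ε · sin λ_s = sin 9.30° × sin 116.5° = 0.14462, so δ = +8.316°.
cos H₀ = −tan φ · tan δ = −tan(-70.6°) × tan(+8.316°) = 0.4150, so H₀ = 1.1428 rad = 65.48°.
Daylight = 2H₀/(2π) × 48.80 h = (1.1428/π) × 48.80 = 17.75 h.

17.75 h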